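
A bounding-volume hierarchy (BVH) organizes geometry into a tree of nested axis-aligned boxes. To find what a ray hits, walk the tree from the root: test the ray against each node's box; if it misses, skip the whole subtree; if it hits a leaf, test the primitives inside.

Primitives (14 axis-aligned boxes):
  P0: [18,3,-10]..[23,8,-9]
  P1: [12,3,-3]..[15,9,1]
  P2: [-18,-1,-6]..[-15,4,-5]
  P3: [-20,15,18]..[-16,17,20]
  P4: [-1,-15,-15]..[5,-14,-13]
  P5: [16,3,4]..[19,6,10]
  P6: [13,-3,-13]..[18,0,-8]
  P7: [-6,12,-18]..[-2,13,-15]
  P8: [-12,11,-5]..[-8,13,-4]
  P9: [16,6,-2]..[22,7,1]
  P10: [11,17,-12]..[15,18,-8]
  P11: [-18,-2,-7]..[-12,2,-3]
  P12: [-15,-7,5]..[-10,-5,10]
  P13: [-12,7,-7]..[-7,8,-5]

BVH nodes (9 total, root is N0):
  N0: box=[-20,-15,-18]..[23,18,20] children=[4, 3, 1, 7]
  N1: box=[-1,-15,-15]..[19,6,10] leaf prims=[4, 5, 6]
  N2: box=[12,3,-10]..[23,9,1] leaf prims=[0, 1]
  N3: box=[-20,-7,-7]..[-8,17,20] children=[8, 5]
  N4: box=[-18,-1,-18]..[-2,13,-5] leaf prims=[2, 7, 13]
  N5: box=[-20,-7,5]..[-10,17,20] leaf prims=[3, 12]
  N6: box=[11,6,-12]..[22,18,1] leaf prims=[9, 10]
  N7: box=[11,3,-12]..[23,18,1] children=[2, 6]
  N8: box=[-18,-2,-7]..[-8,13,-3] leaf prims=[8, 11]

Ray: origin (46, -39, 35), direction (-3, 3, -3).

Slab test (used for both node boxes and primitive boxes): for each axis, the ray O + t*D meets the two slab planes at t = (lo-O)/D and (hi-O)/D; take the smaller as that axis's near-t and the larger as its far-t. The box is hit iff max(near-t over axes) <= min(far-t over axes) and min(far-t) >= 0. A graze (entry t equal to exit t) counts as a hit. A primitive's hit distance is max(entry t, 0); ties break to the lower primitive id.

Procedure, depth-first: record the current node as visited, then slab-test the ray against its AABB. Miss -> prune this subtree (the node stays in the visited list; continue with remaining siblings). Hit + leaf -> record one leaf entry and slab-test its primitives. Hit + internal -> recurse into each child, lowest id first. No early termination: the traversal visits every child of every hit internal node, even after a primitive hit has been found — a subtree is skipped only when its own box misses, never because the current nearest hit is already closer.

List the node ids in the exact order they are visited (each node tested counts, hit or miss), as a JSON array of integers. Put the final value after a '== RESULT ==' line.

Trace the traversal:
N0 x:[23/3,22] y:[8,19] z:[5,53/3] -> hit [8,53/3], descend [1, 3, 4, 7]
  N1 x:[9,47/3] y:[8,15] z:[25/3,50/3] -> hit [9,15] leaf, test {P4(miss), P5(miss), P6(miss)}
  N3 x:[18,22] y:[32/3,56/3] z:[5,14] -> miss, prune
  N4 x:[16,64/3] y:[38/3,52/3] z:[40/3,53/3] -> hit [16,52/3] leaf, test {P2(miss), P7@t=17, P13(miss)}
  N7 x:[23/3,35/3] y:[14,19] z:[34/3,47/3] -> miss, prune

5 AABB tests over nodes [0, 1, 3, 4, 7]; 2 leaves entered; closest P7.

== RESULT ==
[0, 1, 3, 4, 7]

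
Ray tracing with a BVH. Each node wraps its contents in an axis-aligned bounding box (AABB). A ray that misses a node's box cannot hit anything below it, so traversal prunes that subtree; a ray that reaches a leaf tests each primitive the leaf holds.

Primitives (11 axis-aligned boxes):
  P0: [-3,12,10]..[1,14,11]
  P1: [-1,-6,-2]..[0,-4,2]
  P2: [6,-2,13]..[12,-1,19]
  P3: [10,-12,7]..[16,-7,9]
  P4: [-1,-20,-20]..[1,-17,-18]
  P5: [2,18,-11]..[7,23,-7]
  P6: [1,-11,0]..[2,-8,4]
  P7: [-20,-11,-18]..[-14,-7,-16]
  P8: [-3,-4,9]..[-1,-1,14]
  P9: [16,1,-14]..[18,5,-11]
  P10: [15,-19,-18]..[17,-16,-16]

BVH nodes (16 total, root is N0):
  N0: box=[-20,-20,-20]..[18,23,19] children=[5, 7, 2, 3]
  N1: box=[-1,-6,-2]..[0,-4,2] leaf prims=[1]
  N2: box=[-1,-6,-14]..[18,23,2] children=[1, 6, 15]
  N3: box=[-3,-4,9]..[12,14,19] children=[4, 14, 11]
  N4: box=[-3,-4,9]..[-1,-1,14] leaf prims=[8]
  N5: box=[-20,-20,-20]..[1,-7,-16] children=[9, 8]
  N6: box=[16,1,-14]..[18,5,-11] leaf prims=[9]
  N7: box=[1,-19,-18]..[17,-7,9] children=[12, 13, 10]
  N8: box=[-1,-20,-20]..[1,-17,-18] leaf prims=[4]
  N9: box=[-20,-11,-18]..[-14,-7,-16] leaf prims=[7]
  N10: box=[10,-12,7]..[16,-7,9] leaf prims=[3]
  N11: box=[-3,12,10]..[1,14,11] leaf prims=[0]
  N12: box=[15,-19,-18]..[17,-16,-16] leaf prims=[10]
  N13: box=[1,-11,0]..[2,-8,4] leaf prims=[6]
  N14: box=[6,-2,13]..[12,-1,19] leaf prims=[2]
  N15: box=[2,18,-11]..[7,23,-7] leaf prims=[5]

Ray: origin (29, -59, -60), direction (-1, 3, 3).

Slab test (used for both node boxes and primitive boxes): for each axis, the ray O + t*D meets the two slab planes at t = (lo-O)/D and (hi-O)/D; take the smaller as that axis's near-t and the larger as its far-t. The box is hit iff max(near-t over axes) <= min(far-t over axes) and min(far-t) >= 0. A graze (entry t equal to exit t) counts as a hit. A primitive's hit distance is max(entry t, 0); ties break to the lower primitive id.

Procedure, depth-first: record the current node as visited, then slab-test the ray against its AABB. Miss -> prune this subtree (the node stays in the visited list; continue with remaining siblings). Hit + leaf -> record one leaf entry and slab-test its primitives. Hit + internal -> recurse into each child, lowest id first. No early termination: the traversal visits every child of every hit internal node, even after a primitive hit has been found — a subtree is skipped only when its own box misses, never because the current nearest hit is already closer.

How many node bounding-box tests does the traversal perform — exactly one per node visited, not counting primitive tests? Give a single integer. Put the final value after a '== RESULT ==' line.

Traverse from the root:
N0 x:[11,49] y:[13,82/3] z:[40/3,79/3] -> hit [40/3,79/3], descend [2, 3, 5, 7]
  N2 x:[11,30] y:[53/3,82/3] z:[46/3,62/3] -> hit [53/3,62/3], descend [1, 6, 15]
    N1 x:[29,30] y:[53/3,55/3] z:[58/3,62/3] -> miss, prune
    N6 x:[11,13] y:[20,64/3] z:[46/3,49/3] -> miss, prune
    N15 x:[22,27] y:[77/3,82/3] z:[49/3,53/3] -> miss, prune
  N3 x:[17,32] y:[55/3,73/3] z:[23,79/3] -> hit [23,73/3], descend [4, 11, 14]
    N4 x:[30,32] y:[55/3,58/3] z:[23,74/3] -> miss, prune
    N11 x:[28,32] y:[71/3,73/3] z:[70/3,71/3] -> miss, prune
    N14 x:[17,23] y:[19,58/3] z:[73/3,79/3] -> miss, prune
  N5 x:[28,49] y:[13,52/3] z:[40/3,44/3] -> miss, prune
  N7 x:[12,28] y:[40/3,52/3] z:[14,23] -> hit [14,52/3], descend [10, 12, 13]
    N10 x:[13,19] y:[47/3,52/3] z:[67/3,23] -> miss, prune
    N12 x:[12,14] y:[40/3,43/3] z:[14,44/3] -> hit [14,14] leaf, test {P10@t=14}
    N13 x:[27,28] y:[16,17] z:[20,64/3] -> miss, prune

Visited [0, 2, 1, 6, 15, 3, 4, 11, 14, 5, 7, 10, 12, 13]. Tests: 14 box, 1 leaf. Nearest: P10.

== RESULT ==
14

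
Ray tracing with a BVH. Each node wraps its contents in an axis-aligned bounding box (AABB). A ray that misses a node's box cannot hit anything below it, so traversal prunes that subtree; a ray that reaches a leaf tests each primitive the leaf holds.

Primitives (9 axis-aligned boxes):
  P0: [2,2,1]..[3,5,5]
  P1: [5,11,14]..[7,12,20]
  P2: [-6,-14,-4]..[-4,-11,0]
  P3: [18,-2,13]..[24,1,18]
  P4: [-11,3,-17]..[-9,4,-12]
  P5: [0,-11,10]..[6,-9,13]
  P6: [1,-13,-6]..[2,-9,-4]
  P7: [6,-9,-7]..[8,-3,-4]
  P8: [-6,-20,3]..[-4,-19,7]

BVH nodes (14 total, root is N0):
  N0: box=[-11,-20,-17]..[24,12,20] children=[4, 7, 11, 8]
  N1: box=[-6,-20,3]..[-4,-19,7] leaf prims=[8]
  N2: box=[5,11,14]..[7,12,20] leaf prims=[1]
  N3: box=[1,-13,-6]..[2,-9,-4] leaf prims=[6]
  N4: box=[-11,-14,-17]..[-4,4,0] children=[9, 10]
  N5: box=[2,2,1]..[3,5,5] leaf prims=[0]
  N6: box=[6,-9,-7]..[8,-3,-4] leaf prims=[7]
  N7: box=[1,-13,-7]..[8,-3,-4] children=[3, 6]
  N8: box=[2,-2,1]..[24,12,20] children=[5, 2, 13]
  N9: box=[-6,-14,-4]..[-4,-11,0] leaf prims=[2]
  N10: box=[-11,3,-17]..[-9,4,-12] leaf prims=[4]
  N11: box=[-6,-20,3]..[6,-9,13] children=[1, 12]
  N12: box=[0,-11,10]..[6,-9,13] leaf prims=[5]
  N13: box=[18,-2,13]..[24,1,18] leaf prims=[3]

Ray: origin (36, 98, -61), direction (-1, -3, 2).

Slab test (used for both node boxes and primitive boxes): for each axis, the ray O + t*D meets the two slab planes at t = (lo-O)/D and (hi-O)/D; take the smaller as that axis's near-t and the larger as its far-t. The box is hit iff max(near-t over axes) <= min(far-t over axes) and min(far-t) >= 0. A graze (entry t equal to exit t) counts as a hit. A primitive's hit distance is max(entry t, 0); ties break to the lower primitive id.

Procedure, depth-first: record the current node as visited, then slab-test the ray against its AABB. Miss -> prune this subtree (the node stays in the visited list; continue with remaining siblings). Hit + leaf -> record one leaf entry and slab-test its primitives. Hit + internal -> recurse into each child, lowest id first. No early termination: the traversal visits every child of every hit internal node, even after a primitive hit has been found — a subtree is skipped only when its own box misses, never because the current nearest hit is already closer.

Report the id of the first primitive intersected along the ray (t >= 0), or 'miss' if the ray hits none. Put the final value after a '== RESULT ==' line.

Trace the traversal:
N0 x:[12,47] y:[86/3,118/3] z:[22,81/2] -> hit [86/3,118/3], descend [4, 7, 8, 11]
  N4 x:[40,47] y:[94/3,112/3] z:[22,61/2] -> miss, prune
  N7 x:[28,35] y:[101/3,37] z:[27,57/2] -> miss, prune
  N8 x:[12,34] y:[86/3,100/3] z:[31,81/2] -> hit [31,100/3], descend [2, 5, 13]
    N2 x:[29,31] y:[86/3,29] z:[75/2,81/2] -> miss, prune
    N5 x:[33,34] y:[31,32] z:[31,33] -> miss, prune
    N13 x:[12,18] y:[97/3,100/3] z:[37,79/2] -> miss, prune
  N11 x:[30,42] y:[107/3,118/3] z:[32,37] -> hit [107/3,37], descend [1, 12]
    N1 x:[40,42] y:[39,118/3] z:[32,34] -> miss, prune
    N12 x:[30,36] y:[107/3,109/3] z:[71/2,37] -> hit [107/3,36] leaf, test {P5@t=107/3}

Visited [0, 4, 7, 8, 2, 5, 13, 11, 1, 12]. Tests: 10 box, 1 leaf. Nearest: P5.

== RESULT ==
5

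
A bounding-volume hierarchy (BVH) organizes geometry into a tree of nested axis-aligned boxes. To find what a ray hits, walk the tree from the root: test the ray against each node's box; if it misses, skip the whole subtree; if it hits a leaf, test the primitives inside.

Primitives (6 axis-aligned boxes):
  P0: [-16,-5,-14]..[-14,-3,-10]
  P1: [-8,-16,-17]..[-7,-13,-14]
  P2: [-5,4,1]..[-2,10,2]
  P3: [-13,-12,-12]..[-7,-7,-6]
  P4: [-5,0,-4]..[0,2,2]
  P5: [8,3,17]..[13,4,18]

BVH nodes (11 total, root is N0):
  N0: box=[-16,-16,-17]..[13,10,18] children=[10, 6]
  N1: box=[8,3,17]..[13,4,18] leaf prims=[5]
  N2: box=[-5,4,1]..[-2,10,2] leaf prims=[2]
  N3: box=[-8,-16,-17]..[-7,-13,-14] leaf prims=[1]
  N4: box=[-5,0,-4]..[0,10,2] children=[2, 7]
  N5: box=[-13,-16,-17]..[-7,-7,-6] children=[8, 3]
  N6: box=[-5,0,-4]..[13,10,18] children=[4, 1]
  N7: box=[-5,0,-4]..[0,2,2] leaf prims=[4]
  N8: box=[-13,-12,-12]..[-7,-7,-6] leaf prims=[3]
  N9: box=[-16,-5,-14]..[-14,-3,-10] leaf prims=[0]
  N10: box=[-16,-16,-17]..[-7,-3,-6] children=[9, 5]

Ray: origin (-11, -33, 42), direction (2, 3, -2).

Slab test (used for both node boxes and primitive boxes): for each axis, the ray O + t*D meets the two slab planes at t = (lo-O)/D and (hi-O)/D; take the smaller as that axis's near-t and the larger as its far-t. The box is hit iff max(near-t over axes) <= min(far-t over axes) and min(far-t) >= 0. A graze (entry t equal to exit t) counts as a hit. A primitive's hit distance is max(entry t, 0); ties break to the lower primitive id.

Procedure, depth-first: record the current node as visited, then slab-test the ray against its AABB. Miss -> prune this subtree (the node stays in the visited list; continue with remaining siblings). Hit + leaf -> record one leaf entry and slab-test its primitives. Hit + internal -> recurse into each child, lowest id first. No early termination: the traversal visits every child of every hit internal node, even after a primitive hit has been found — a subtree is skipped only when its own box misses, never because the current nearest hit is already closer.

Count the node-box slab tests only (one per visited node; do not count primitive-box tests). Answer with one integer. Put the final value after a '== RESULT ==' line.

Traverse from the root:
N0 x:[-5/2,12] y:[17/3,43/3] z:[12,59/2] -> hit [12,12], descend [6, 10]
  N6 x:[3,12] y:[11,43/3] z:[12,23] -> hit [12,12], descend [1, 4]
    N1 x:[19/2,12] y:[12,37/3] z:[12,25/2] -> hit [12,12] leaf, test {P5@t=12}
    N4 x:[3,11/2] y:[11,43/3] z:[20,23] -> miss, prune
  N10 x:[-5/2,2] y:[17/3,10] z:[24,59/2] -> miss, prune

order=[0, 6, 1, 4, 10]  |boxes|=5  |leaves|=1  hit=P5

== RESULT ==
5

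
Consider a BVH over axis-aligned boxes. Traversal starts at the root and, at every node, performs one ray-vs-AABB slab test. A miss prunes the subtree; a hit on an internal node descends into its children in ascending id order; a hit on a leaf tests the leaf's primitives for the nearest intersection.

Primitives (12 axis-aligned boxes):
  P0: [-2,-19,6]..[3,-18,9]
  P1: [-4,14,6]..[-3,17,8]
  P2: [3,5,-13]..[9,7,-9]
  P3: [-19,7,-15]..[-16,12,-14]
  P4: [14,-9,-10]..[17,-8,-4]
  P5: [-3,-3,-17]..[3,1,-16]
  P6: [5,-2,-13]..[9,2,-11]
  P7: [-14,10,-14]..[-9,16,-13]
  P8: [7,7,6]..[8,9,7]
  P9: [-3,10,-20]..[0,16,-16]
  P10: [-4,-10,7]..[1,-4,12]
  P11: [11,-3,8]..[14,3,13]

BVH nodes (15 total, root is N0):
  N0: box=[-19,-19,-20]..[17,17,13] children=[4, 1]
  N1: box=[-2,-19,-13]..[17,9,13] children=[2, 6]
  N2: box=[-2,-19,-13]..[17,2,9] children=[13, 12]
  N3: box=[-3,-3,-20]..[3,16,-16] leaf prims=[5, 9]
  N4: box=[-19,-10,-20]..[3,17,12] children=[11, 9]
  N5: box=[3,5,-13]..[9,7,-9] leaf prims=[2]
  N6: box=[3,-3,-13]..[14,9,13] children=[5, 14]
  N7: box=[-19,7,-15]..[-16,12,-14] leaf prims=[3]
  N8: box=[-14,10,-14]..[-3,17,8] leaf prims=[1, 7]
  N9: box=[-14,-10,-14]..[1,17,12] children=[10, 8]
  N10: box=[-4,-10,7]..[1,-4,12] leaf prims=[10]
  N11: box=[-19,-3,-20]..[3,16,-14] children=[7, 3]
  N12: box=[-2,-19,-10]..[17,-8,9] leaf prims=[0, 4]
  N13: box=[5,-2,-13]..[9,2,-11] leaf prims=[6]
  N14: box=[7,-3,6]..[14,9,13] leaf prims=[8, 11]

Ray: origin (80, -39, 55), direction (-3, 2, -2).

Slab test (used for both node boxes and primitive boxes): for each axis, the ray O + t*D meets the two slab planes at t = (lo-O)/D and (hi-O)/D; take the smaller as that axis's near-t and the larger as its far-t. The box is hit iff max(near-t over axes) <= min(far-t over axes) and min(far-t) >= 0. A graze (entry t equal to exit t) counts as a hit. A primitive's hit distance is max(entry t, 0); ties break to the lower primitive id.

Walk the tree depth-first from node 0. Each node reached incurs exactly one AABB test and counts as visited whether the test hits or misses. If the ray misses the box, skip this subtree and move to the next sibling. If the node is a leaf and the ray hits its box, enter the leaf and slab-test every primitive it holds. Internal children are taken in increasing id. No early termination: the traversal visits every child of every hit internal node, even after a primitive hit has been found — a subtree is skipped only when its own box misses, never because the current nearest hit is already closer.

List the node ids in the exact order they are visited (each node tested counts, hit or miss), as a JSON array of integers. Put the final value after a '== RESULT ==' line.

Trace the traversal:
N0 x:[21,33] y:[10,28] z:[21,75/2] -> hit [21,28], descend [1, 4]
  N1 x:[21,82/3] y:[10,24] z:[21,34] -> hit [21,24], descend [2, 6]
    N2 x:[21,82/3] y:[10,41/2] z:[23,34] -> miss, prune
    N6 x:[22,77/3] y:[18,24] z:[21,34] -> hit [22,24], descend [5, 14]
      N5 x:[71/3,77/3] y:[22,23] z:[32,34] -> miss, prune
      N14 x:[22,73/3] y:[18,24] z:[21,49/2] -> hit [22,24] leaf, test {P8@t=24, P11(miss)}
  N4 x:[77/3,33] y:[29/2,28] z:[43/2,75/2] -> hit [77/3,28], descend [9, 11]
    N9 x:[79/3,94/3] y:[29/2,28] z:[43/2,69/2] -> hit [79/3,28], descend [8, 10]
      N8 x:[83/3,94/3] y:[49/2,28] z:[47/2,69/2] -> hit [83/3,28] leaf, test {P1(miss), P7(miss)}
      N10 x:[79/3,28] y:[29/2,35/2] z:[43/2,24] -> miss, prune
    N11 x:[77/3,33] y:[18,55/2] z:[69/2,75/2] -> miss, prune

order=[0, 1, 2, 6, 5, 14, 4, 9, 8, 10, 11]  |boxes|=11  |leaves|=2  hit=P8

== RESULT ==
[0, 1, 2, 6, 5, 14, 4, 9, 8, 10, 11]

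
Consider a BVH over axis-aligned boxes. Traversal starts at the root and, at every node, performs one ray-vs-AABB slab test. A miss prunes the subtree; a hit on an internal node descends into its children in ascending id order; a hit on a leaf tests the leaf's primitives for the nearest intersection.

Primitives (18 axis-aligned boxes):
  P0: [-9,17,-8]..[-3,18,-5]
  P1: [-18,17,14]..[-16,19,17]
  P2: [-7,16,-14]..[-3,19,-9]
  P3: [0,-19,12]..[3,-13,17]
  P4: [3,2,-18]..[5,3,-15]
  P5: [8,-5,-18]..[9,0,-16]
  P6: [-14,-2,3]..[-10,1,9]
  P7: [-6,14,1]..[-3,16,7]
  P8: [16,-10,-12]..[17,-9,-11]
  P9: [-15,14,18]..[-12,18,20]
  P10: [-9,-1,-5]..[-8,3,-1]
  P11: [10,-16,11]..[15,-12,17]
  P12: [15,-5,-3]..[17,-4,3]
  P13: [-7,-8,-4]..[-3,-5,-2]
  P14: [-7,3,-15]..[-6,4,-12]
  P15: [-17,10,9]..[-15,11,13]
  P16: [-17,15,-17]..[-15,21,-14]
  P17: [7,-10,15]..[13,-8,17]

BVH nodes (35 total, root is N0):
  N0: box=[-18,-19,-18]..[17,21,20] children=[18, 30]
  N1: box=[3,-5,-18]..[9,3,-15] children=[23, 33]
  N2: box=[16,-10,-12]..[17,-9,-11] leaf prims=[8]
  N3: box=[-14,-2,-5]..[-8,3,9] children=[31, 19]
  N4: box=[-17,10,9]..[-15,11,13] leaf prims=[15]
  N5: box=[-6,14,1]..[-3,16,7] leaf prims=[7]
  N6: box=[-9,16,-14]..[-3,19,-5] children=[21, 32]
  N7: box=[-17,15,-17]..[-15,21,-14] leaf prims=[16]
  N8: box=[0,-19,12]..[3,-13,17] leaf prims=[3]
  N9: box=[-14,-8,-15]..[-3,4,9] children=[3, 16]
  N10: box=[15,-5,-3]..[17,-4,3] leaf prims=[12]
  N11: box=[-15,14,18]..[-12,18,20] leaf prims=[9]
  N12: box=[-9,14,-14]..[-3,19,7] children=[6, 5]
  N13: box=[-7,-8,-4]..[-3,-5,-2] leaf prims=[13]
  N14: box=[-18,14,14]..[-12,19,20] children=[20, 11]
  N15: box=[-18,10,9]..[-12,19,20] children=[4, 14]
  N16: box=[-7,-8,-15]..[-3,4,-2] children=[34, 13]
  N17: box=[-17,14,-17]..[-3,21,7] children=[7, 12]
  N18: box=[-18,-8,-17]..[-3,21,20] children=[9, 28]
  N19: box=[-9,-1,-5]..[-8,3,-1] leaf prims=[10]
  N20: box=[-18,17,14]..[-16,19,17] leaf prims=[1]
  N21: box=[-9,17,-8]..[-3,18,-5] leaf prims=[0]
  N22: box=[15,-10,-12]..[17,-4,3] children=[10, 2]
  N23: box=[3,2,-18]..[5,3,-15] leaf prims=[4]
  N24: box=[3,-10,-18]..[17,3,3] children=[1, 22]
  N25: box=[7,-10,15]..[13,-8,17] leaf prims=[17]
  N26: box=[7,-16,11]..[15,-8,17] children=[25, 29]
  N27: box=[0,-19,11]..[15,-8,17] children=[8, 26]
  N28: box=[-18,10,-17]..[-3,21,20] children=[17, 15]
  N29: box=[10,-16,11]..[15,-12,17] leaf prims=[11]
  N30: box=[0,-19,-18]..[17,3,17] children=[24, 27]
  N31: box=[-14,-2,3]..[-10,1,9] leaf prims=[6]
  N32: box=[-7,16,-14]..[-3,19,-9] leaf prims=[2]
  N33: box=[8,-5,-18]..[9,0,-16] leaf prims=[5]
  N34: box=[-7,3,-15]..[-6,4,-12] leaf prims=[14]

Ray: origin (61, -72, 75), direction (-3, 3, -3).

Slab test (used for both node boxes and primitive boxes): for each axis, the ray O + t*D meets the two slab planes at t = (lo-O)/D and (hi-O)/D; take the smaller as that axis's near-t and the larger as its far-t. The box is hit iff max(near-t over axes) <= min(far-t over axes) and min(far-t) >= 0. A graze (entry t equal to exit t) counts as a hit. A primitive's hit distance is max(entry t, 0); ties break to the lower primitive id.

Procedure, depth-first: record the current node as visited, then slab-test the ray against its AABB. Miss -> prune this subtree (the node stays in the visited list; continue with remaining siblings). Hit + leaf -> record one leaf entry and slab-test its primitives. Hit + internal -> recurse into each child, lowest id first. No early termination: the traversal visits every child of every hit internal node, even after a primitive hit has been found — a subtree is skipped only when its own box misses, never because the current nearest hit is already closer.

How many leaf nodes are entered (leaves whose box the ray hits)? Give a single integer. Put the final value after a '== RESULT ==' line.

Trace the traversal:
N0 x:[44/3,79/3] y:[53/3,31] z:[55/3,31] -> hit [55/3,79/3], descend [18, 30]
  N18 x:[64/3,79/3] y:[64/3,31] z:[55/3,92/3] -> hit [64/3,79/3], descend [9, 28]
    N9 x:[64/3,25] y:[64/3,76/3] z:[22,30] -> hit [22,25], descend [3, 16]
      N3 x:[23,25] y:[70/3,25] z:[22,80/3] -> hit [70/3,25], descend [19, 31]
        N19 x:[23,70/3] y:[71/3,25] z:[76/3,80/3] -> miss, prune
        N31 x:[71/3,25] y:[70/3,73/3] z:[22,24] -> hit [71/3,24] leaf, test {P6@t=71/3}
      N16 x:[64/3,68/3] y:[64/3,76/3] z:[77/3,30] -> miss, prune
    N28 x:[64/3,79/3] y:[82/3,31] z:[55/3,92/3] -> miss, prune
  N30 x:[44/3,61/3] y:[53/3,25] z:[58/3,31] -> hit [58/3,61/3], descend [24, 27]
    N24 x:[44/3,58/3] y:[62/3,25] z:[24,31] -> miss, prune
    N27 x:[46/3,61/3] y:[53/3,64/3] z:[58/3,64/3] -> hit [58/3,61/3], descend [8, 26]
      N8 x:[58/3,61/3] y:[53/3,59/3] z:[58/3,21] -> hit [58/3,59/3] leaf, test {P3@t=58/3}
      N26 x:[46/3,18] y:[56/3,64/3] z:[58/3,64/3] -> miss, prune

Summary -> nodes [0, 18, 9, 3, 19, 31, 16, 28, 30, 24, 27, 8, 26]; box-tests=13; leaf-entries=2; first=P3

== RESULT ==
2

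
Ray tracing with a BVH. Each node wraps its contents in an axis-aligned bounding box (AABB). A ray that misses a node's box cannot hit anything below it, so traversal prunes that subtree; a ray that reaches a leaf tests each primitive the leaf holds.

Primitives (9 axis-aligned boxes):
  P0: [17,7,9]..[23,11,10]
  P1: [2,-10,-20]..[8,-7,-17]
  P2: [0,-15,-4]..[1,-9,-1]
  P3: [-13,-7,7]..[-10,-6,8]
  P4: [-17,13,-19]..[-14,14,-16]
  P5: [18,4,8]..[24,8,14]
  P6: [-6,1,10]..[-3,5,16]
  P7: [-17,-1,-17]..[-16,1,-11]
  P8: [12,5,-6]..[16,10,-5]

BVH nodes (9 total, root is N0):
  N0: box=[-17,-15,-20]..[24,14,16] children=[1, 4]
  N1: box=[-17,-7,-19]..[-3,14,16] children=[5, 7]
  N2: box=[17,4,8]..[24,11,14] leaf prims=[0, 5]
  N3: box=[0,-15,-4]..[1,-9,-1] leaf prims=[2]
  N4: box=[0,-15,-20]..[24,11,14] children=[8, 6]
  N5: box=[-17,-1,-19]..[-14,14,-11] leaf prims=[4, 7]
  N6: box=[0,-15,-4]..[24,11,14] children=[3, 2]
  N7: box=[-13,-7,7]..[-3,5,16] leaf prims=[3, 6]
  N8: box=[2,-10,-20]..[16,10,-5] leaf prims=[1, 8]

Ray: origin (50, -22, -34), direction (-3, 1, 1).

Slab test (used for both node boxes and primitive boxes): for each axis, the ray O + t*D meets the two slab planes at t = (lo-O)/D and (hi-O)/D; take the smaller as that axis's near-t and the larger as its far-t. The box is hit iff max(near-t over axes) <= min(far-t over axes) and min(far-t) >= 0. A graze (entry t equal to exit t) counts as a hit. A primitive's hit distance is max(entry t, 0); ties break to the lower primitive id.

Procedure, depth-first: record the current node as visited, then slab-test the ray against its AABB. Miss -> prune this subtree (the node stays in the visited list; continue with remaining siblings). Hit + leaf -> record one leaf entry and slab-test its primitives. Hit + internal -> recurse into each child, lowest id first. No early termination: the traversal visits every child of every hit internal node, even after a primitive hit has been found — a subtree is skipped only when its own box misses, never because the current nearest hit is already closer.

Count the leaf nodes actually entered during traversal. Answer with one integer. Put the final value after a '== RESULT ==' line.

Trace the traversal:
N0 x:[26/3,67/3] y:[7,36] z:[14,50] -> hit [14,67/3], descend [1, 4]
  N1 x:[53/3,67/3] y:[15,36] z:[15,50] -> hit [53/3,67/3], descend [5, 7]
    N5 x:[64/3,67/3] y:[21,36] z:[15,23] -> hit [64/3,67/3] leaf, test {P4(miss), P7@t=22}
    N7 x:[53/3,21] y:[15,27] z:[41,50] -> miss, prune
  N4 x:[26/3,50/3] y:[7,33] z:[14,48] -> hit [14,50/3], descend [6, 8]
    N6 x:[26/3,50/3] y:[7,33] z:[30,48] -> miss, prune
    N8 x:[34/3,16] y:[12,32] z:[14,29] -> hit [14,16] leaf, test {P1@t=14, P8(miss)}

Summary -> nodes [0, 1, 5, 7, 4, 6, 8]; box-tests=7; leaf-entries=2; first=P1

== RESULT ==
2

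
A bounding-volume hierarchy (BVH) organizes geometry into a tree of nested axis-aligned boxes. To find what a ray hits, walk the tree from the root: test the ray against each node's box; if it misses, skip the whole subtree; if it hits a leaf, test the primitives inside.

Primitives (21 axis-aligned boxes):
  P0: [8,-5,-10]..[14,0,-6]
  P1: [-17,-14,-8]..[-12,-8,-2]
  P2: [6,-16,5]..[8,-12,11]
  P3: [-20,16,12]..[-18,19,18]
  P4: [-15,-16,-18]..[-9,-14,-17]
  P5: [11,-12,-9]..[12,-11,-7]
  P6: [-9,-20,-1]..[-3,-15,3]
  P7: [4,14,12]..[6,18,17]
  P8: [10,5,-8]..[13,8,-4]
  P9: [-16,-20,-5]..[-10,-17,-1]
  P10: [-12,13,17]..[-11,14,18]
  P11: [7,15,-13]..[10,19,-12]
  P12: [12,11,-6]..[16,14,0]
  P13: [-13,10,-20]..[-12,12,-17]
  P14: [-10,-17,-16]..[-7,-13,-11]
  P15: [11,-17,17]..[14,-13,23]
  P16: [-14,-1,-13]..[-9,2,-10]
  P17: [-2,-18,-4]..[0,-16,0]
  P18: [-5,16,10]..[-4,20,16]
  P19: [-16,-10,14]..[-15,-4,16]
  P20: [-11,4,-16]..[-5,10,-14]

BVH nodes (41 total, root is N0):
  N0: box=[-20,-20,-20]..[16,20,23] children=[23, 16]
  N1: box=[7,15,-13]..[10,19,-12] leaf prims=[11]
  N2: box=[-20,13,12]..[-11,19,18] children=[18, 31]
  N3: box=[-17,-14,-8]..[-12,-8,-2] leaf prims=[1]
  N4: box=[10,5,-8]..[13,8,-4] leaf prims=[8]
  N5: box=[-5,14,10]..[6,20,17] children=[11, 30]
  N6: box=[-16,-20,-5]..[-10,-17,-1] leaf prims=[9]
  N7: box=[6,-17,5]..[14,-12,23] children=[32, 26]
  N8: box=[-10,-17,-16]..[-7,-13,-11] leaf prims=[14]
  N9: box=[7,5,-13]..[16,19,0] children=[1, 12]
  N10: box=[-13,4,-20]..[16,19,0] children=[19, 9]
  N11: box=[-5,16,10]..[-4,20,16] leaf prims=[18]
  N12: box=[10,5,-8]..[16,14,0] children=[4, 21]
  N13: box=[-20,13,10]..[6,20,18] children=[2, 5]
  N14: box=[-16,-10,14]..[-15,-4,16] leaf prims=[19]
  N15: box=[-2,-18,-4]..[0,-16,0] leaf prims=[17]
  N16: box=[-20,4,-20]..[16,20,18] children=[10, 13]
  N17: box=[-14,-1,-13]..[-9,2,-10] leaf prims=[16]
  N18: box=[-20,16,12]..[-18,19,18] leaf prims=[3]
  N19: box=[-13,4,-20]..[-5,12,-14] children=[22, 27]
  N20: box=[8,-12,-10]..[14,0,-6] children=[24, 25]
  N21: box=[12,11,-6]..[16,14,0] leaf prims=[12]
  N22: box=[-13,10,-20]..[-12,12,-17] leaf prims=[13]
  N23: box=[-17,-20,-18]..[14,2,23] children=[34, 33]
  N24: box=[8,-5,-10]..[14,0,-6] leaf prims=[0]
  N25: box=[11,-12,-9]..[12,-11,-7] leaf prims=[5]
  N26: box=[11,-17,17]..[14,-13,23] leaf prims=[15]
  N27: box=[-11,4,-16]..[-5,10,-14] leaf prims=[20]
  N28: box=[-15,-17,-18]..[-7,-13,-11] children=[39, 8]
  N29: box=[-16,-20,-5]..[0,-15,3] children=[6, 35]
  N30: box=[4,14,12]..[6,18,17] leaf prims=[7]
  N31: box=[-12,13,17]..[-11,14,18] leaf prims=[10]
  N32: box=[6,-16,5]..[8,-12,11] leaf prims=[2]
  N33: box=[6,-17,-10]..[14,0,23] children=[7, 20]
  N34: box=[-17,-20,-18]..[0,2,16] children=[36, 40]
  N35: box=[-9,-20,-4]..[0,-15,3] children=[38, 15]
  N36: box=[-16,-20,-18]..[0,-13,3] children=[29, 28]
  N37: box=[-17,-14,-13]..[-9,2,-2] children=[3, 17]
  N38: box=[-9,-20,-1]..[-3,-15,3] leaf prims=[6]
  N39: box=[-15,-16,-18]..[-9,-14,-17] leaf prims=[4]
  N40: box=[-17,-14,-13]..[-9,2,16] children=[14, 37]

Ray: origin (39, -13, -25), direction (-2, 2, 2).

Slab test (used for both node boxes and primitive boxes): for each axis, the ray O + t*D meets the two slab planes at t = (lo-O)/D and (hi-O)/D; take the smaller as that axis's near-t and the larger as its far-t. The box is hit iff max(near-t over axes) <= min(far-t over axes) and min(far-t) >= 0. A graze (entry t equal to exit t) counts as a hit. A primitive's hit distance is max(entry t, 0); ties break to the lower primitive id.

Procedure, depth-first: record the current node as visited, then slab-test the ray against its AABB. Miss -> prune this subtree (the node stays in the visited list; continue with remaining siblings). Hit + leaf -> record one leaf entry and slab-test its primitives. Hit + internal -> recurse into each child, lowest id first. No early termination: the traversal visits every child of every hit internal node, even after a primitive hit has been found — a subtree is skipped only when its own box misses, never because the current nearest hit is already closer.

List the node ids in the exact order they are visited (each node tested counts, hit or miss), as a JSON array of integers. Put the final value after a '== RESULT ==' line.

Trace the traversal:
N0 x:[23/2,59/2] y:[-7/2,33/2] z:[5/2,24] -> hit [23/2,33/2], descend [16, 23]
  N16 x:[23/2,59/2] y:[17/2,33/2] z:[5/2,43/2] -> hit [23/2,33/2], descend [10, 13]
    N10 x:[23/2,26] y:[17/2,16] z:[5/2,25/2] -> hit [23/2,25/2], descend [9, 19]
      N9 x:[23/2,16] y:[9,16] z:[6,25/2] -> hit [23/2,25/2], descend [1, 12]
        N1 x:[29/2,16] y:[14,16] z:[6,13/2] -> miss, prune
        N12 x:[23/2,29/2] y:[9,27/2] z:[17/2,25/2] -> hit [23/2,25/2], descend [4, 21]
          N4 x:[13,29/2] y:[9,21/2] z:[17/2,21/2] -> miss, prune
          N21 x:[23/2,27/2] y:[12,27/2] z:[19/2,25/2] -> hit [12,25/2] leaf, test {P12@t=12}
      N19 x:[22,26] y:[17/2,25/2] z:[5/2,11/2] -> miss, prune
    N13 x:[33/2,59/2] y:[13,33/2] z:[35/2,43/2] -> miss, prune
  N23 x:[25/2,28] y:[-7/2,15/2] z:[7/2,24] -> miss, prune

Summary -> nodes [0, 16, 10, 9, 1, 12, 4, 21, 19, 13, 23]; box-tests=11; leaf-entries=1; first=P12

== RESULT ==
[0, 16, 10, 9, 1, 12, 4, 21, 19, 13, 23]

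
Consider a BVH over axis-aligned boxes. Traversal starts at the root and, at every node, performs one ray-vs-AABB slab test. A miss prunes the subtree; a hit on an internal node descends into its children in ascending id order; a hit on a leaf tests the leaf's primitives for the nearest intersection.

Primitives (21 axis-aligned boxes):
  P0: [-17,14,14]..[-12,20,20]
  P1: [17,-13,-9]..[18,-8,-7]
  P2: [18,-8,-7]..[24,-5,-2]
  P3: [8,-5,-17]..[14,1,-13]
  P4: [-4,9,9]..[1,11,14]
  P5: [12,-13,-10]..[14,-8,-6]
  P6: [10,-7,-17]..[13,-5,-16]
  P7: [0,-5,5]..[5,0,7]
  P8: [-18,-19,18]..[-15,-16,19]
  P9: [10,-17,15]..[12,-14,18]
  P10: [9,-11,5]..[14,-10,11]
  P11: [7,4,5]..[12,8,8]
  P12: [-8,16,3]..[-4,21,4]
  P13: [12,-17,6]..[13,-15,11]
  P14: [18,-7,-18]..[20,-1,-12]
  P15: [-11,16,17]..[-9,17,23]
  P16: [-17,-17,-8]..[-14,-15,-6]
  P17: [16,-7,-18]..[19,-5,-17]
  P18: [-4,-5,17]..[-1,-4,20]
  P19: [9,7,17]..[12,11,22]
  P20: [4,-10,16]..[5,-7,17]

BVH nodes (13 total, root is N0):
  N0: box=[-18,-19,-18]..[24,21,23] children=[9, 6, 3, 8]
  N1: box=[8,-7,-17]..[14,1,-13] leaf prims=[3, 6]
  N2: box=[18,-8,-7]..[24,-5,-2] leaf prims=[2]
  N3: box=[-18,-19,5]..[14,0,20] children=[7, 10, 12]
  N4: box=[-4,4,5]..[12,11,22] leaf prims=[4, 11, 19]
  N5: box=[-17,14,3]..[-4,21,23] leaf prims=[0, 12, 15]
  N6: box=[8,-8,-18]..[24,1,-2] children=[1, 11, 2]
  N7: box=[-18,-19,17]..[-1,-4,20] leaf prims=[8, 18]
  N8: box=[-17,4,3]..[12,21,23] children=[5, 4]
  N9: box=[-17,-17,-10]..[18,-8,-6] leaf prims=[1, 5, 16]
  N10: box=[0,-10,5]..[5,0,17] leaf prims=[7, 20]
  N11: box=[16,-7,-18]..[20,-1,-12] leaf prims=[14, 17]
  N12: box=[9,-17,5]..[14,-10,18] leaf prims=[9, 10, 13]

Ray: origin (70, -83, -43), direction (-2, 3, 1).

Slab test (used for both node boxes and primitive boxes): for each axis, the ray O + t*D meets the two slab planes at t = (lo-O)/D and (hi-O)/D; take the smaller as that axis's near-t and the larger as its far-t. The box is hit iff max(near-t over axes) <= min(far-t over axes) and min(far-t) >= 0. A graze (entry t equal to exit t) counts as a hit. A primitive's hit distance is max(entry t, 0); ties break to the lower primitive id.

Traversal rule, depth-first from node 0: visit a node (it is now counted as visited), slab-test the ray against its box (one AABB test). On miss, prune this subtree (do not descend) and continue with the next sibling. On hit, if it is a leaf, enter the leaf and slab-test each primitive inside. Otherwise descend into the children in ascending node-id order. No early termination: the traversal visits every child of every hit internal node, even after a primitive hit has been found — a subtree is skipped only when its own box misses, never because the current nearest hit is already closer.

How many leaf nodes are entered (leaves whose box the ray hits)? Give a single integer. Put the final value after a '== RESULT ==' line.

Trace the traversal:
N0 x:[23,44] y:[64/3,104/3] z:[25,66] -> hit [25,104/3], descend [3, 6, 8, 9]
  N3 x:[28,44] y:[64/3,83/3] z:[48,63] -> miss, prune
  N6 x:[23,31] y:[25,28] z:[25,41] -> hit [25,28], descend [1, 2, 11]
    N1 x:[28,31] y:[76/3,28] z:[26,30] -> hit [28,28] leaf, test {P3@t=28, P6(miss)}
    N2 x:[23,26] y:[25,26] z:[36,41] -> miss, prune
    N11 x:[25,27] y:[76/3,82/3] z:[25,31] -> hit [76/3,27] leaf, test {P14@t=76/3, P17@t=51/2}
  N8 x:[29,87/2] y:[29,104/3] z:[46,66] -> miss, prune
  N9 x:[26,87/2] y:[22,25] z:[33,37] -> miss, prune

8 AABB tests over nodes [0, 3, 6, 1, 2, 11, 8, 9]; 2 leaves entered; closest P14.

== RESULT ==
2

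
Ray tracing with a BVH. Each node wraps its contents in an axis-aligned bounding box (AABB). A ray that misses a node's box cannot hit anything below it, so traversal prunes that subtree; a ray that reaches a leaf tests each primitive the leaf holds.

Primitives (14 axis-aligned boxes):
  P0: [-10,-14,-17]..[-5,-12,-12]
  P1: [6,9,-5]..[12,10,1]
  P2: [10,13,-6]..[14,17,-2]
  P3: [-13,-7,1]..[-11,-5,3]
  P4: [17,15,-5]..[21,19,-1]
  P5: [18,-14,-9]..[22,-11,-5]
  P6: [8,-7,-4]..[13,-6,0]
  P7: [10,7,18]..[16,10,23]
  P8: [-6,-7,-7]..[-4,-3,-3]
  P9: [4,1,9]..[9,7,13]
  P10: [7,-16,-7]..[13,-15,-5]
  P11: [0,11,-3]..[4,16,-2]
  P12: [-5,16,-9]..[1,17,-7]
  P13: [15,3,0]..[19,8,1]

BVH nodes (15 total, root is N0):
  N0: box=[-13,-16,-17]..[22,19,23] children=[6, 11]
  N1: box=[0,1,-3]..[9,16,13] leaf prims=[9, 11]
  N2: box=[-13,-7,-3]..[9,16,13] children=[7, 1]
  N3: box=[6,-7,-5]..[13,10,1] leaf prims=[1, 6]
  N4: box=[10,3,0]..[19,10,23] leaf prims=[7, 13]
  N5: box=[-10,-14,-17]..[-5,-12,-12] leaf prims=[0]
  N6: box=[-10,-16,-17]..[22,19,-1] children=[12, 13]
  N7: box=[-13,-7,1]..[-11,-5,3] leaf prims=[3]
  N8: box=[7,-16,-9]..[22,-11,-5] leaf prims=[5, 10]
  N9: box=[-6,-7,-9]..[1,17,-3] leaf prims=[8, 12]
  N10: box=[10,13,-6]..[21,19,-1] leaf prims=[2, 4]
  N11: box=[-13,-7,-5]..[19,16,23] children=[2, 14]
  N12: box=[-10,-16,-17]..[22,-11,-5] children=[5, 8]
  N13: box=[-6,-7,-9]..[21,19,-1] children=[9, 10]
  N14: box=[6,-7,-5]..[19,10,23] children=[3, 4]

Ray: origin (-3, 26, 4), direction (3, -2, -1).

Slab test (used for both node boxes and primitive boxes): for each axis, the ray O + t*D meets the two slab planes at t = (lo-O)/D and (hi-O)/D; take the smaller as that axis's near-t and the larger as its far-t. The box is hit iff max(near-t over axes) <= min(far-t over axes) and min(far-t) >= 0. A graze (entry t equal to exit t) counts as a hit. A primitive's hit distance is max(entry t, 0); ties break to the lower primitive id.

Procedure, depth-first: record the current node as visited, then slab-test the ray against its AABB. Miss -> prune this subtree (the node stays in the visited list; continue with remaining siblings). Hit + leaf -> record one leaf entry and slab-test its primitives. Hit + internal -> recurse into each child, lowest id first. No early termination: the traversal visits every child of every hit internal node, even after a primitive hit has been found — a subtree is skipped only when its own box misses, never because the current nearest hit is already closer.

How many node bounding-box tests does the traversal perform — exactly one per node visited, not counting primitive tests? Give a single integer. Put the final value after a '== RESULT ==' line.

Trace the traversal:
N0 x:[-10/3,25/3] y:[7/2,21] z:[-19,21] -> hit [7/2,25/3], descend [6, 11]
  N6 x:[-7/3,25/3] y:[7/2,21] z:[5,21] -> hit [5,25/3], descend [12, 13]
    N12 x:[-7/3,25/3] y:[37/2,21] z:[9,21] -> miss, prune
    N13 x:[-1,8] y:[7/2,33/2] z:[5,13] -> hit [5,8], descend [9, 10]
      N9 x:[-1,4/3] y:[9/2,33/2] z:[7,13] -> miss, prune
      N10 x:[13/3,8] y:[7/2,13/2] z:[5,10] -> hit [5,13/2] leaf, test {P2(miss), P4(miss)}
  N11 x:[-10/3,22/3] y:[5,33/2] z:[-19,9] -> hit [5,22/3], descend [2, 14]
    N2 x:[-10/3,4] y:[5,33/2] z:[-9,7] -> miss, prune
    N14 x:[3,22/3] y:[8,33/2] z:[-19,9] -> miss, prune

order=[0, 6, 12, 13, 9, 10, 11, 2, 14]  |boxes|=9  |leaves|=1  hit=miss

== RESULT ==
9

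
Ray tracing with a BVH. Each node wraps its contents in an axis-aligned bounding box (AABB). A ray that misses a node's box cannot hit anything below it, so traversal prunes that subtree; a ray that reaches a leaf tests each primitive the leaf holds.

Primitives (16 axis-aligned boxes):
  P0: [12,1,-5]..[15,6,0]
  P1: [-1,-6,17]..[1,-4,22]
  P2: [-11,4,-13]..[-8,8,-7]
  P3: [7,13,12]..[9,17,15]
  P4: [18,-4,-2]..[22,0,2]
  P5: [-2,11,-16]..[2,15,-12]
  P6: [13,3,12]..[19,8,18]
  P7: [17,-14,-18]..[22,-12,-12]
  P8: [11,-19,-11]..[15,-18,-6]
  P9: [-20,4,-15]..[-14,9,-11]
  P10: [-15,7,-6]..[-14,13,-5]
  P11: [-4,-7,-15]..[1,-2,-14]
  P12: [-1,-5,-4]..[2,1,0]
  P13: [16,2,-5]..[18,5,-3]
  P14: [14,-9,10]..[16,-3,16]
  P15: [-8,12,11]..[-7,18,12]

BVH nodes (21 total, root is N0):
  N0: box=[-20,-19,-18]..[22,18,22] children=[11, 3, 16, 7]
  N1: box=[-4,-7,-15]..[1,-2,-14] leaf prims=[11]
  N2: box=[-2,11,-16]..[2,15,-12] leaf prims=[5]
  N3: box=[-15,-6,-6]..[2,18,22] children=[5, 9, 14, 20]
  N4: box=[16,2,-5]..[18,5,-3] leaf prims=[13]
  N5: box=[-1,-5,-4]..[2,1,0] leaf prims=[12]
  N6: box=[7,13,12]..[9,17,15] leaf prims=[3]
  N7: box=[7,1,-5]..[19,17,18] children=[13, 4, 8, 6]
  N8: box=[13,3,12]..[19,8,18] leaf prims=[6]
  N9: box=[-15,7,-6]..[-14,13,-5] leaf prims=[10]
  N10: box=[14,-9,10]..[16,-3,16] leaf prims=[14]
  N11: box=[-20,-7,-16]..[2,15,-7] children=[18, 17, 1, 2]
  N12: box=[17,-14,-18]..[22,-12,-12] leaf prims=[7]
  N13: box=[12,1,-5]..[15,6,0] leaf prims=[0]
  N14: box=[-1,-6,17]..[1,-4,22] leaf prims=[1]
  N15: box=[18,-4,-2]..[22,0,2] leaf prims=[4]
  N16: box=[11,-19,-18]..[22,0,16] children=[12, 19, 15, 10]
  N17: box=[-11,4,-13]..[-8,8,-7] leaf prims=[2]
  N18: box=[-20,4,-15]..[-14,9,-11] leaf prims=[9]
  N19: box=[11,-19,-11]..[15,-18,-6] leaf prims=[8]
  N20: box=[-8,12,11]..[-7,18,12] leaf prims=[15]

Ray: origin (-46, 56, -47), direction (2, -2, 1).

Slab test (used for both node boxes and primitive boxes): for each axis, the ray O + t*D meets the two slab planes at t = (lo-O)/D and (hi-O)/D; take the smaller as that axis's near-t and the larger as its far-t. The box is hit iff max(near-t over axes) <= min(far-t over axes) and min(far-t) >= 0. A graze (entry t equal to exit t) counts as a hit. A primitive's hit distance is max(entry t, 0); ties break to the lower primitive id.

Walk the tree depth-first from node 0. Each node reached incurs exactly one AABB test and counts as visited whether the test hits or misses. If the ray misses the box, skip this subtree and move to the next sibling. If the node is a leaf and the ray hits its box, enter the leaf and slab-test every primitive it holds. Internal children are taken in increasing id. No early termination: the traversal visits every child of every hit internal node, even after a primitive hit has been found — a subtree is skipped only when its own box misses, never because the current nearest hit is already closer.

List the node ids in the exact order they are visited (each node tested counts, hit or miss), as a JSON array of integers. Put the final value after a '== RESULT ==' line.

Traverse from the root:
N0 x:[13,34] y:[19,75/2] z:[29,69] -> hit [29,34], descend [3, 7, 11, 16]
  N3 x:[31/2,24] y:[19,31] z:[41,69] -> miss, prune
  N7 x:[53/2,65/2] y:[39/2,55/2] z:[42,65] -> miss, prune
  N11 x:[13,24] y:[41/2,63/2] z:[31,40] -> miss, prune
  N16 x:[57/2,34] y:[28,75/2] z:[29,63] -> hit [29,34], descend [10, 12, 15, 19]
    N10 x:[30,31] y:[59/2,65/2] z:[57,63] -> miss, prune
    N12 x:[63/2,34] y:[34,35] z:[29,35] -> hit [34,34] leaf, test {P7@t=34}
    N15 x:[32,34] y:[28,30] z:[45,49] -> miss, prune
    N19 x:[57/2,61/2] y:[37,75/2] z:[36,41] -> miss, prune

9 AABB tests over nodes [0, 3, 7, 11, 16, 10, 12, 15, 19]; 1 leaf entered; closest P7.

== RESULT ==
[0, 3, 7, 11, 16, 10, 12, 15, 19]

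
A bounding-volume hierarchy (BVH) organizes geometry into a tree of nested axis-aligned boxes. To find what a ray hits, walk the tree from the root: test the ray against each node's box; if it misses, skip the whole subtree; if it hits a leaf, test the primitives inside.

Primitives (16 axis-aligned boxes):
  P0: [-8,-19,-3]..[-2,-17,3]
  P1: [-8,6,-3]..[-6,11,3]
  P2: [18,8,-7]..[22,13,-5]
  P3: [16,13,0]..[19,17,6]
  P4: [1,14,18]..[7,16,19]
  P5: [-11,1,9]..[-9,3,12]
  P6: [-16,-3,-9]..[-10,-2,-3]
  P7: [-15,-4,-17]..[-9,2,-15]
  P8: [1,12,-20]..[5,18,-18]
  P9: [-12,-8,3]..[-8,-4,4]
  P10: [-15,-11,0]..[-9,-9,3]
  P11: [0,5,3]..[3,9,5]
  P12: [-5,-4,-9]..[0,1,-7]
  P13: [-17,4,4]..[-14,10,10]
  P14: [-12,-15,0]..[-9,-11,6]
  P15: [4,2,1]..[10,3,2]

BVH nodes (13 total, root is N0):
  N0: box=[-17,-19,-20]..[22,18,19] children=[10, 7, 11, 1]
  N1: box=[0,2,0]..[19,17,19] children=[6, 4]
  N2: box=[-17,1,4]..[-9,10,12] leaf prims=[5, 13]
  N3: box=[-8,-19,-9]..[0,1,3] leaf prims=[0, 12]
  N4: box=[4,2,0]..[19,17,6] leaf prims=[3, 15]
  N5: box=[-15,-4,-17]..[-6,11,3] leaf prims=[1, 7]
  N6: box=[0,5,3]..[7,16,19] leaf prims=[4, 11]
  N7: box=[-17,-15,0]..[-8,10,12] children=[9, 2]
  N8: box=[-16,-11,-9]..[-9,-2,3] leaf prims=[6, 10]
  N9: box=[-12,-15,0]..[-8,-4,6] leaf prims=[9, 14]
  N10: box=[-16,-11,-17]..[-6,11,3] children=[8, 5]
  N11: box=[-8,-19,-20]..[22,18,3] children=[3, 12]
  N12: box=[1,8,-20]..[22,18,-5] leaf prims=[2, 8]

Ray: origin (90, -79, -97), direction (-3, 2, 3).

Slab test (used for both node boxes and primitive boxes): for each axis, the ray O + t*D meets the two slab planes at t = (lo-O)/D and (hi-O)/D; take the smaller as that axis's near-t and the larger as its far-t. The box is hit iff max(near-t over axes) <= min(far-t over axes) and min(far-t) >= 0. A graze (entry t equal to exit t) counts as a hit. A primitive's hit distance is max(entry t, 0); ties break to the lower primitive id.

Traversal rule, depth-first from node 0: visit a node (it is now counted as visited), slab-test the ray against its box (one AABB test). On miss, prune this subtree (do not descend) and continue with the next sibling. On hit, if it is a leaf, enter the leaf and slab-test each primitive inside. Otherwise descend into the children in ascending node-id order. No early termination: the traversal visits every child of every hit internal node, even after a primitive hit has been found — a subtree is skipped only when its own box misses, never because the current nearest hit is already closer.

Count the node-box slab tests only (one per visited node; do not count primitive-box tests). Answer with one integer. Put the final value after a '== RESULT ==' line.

Trace the traversal:
N0 x:[68/3,107/3] y:[30,97/2] z:[77/3,116/3] -> hit [30,107/3], descend [1, 7, 10, 11]
  N1 x:[71/3,30] y:[81/2,48] z:[97/3,116/3] -> miss, prune
  N7 x:[98/3,107/3] y:[32,89/2] z:[97/3,109/3] -> hit [98/3,107/3], descend [2, 9]
    N2 x:[33,107/3] y:[40,89/2] z:[101/3,109/3] -> miss, prune
    N9 x:[98/3,34] y:[32,75/2] z:[97/3,103/3] -> hit [98/3,34] leaf, test {P9(miss), P14@t=33}
  N10 x:[32,106/3] y:[34,45] z:[80/3,100/3] -> miss, prune
  N11 x:[68/3,98/3] y:[30,97/2] z:[77/3,100/3] -> hit [30,98/3], descend [3, 12]
    N3 x:[30,98/3] y:[30,40] z:[88/3,100/3] -> hit [30,98/3] leaf, test {P0(miss), P12(miss)}
    N12 x:[68/3,89/3] y:[87/2,97/2] z:[77/3,92/3] -> miss, prune

Visited [0, 1, 7, 2, 9, 10, 11, 3, 12]. Tests: 9 box, 2 leaf. Nearest: P14.

== RESULT ==
9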